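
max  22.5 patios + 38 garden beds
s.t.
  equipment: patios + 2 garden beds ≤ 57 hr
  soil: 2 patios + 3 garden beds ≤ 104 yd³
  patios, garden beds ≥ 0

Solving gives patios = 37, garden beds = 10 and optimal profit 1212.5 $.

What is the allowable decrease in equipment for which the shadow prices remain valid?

5

Binding constraints: equipment, soil. The basis is B = [[1,2],[2,3]] with det -1.
Per unit decrease in equipment, x* moves by d = (3, -2).
The basis stays optimal until garden beds reaches 0; allowable decrease = 5 hr.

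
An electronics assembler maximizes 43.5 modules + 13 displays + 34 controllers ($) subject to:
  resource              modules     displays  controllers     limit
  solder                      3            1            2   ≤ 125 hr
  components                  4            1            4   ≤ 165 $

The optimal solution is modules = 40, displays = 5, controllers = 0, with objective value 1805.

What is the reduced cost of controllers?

Both solder and components are binding at x*.
Dual feasibility on the basic columns requires 3·y_solder + 4·y_components = 43.5, 1·y_solder + 1·y_components = 13.
→ y_solder = 8.5 and y_components = 4.5.
Reduced cost of controllers: c₃ − yᵀa₃ = 34 − (8.5·2 + 4.5·4) = 34 − 35 = -1.

-1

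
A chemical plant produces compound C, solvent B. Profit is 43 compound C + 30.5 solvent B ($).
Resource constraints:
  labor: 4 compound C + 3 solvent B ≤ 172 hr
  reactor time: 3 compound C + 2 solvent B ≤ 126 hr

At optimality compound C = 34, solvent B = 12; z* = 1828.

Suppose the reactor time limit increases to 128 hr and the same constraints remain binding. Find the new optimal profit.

At the optimum: labor uses 172 of 172 (binding); reactor time uses 126 of 126 (binding).
The binding rows give the dual system: 4·y_labor + 3·y_reactor time = 43 and 3·y_labor + 2·y_reactor time = 30.5.
Solving: y_labor = 5.5, y_reactor time = 7.
Δz = y_reactor time·Δb = 7 × (2) = 14, so new z* = 1828 + 14 = 1842.

1842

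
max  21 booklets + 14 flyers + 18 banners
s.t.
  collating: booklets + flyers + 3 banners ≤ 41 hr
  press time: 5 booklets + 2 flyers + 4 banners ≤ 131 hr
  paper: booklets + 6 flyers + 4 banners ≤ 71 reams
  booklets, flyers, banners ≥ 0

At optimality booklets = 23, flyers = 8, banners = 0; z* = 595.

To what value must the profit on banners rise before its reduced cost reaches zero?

20

Binding: press time and paper. Non-binding: collating (10 unused).
Slack constraints have shadow price 0 (complementary slackness).
From A_Bᵀ y = c: 5·y_press time + 1·y_paper = 21; 2·y_press time + 6·y_paper = 14.
Solving: y_press time = 4, y_paper = 1.
banners enters the basis when its profit ≥ yᵀa₃ = 4·4 + 1·4 = 20.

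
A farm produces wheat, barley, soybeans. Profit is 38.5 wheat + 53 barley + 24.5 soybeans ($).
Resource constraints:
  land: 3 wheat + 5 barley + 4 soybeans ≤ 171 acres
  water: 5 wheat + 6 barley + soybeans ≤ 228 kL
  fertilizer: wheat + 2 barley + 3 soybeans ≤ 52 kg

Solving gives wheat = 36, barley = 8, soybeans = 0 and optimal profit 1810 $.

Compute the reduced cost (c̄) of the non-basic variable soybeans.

-7

At the optimum: land uses 148 of 171 (slack = 23); water uses 228 of 228 (binding); fertilizer uses 52 of 52 (binding).
Slack constraints have shadow price 0 (complementary slackness).
The binding rows give the dual system: 5·y_water + 1·y_fertilizer = 38.5 and 6·y_water + 2·y_fertilizer = 53.
This yields shadow prices y_water = 6, y_fertilizer = 8.5.
Reduced cost of soybeans: c₃ − yᵀa₃ = 24.5 − (6·1 + 8.5·3) = 24.5 − 31.5 = -7.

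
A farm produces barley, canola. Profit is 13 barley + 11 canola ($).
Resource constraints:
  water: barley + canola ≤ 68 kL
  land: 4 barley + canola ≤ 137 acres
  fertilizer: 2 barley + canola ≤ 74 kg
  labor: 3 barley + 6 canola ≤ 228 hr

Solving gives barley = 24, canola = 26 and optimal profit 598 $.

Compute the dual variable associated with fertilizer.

Check each constraint at x*: water 50/68 (slack 18); land 122/137 (slack 15); fertilizer 74/74 (tight); labor 228/228 (tight).
Slack constraints have shadow price 0 (complementary slackness).
From A_Bᵀ y = c: 2·y_fertilizer + 3·y_labor = 13; 1·y_fertilizer + 6·y_labor = 11.
→ y_fertilizer = 5 and y_labor = 1.
Shadow price of fertilizer = 5.

5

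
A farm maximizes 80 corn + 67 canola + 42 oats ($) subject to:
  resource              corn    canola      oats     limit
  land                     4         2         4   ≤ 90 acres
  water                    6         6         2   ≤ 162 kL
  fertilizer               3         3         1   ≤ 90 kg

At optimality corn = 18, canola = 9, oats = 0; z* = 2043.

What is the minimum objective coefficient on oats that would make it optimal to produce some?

44

Check each constraint at x*: land 90/90 (tight); water 162/162 (tight); fertilizer 81/90 (slack 9).
Slack constraints have shadow price 0 (complementary slackness).
Dual feasibility on the basic columns requires 4·y_land + 6·y_water = 80, 2·y_land + 6·y_water = 67.
Solving: y_land = 6.5, y_water = 9.
oats enters the basis when its profit ≥ yᵀa₃ = 6.5·4 + 9·2 = 44.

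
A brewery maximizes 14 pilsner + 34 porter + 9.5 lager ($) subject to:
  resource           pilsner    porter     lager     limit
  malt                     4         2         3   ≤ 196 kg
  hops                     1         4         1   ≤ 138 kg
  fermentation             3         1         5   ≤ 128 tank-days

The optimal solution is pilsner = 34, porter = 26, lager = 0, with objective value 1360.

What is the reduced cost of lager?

-8.5

Check each constraint at x*: malt 188/196 (slack 8); hops 138/138 (tight); fermentation 128/128 (tight).
Slack constraints have shadow price 0 (complementary slackness).
The binding rows give the dual system: 1·y_hops + 3·y_fermentation = 14 and 4·y_hops + 1·y_fermentation = 34.
→ y_hops = 8 and y_fermentation = 2.
Reduced cost of lager: c₃ − yᵀa₃ = 9.5 − (8·1 + 2·5) = 9.5 − 18 = -8.5.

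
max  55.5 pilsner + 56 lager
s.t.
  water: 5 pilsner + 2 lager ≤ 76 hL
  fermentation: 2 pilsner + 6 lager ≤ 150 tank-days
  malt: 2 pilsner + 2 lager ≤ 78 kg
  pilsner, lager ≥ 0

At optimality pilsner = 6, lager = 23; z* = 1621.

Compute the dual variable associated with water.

Check each constraint at x*: water 76/76 (tight); fermentation 150/150 (tight); malt 58/78 (slack 20).
By complementary slackness, y = 0 for the non-binding constraint.
From A_Bᵀ y = c: 5·y_water + 2·y_fermentation = 55.5; 2·y_water + 6·y_fermentation = 56.
→ y_water = 8.5 and y_fermentation = 6.5.
Shadow price of water = 8.5.

8.5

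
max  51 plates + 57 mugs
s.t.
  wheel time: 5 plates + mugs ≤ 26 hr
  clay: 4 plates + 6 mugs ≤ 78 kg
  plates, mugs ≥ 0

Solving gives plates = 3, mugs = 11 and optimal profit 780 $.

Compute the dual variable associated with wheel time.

Both wheel time and clay are binding at x*.
The binding rows give the dual system: 5·y_wheel time + 4·y_clay = 51 and 1·y_wheel time + 6·y_clay = 57.
Solving: y_wheel time = 3, y_clay = 9.
Shadow price of wheel time = 3.

3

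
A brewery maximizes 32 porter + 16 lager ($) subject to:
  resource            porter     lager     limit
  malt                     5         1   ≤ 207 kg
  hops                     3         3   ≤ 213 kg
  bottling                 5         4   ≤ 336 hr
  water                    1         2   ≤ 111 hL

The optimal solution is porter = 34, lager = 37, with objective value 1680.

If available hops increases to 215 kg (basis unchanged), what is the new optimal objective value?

At the optimum: malt uses 207 of 207 (binding); hops uses 213 of 213 (binding); bottling uses 318 of 336 (slack = 18); water uses 108 of 111 (slack = 3).
Slack constraints have shadow price 0 (complementary slackness).
Dual feasibility on the basic columns requires 5·y_malt + 3·y_hops = 32, 1·y_malt + 3·y_hops = 16.
→ y_malt = 4 and y_hops = 4.
Δz = y_hops·Δb = 4 × (2) = 8, so new z* = 1680 + 8 = 1688.

1688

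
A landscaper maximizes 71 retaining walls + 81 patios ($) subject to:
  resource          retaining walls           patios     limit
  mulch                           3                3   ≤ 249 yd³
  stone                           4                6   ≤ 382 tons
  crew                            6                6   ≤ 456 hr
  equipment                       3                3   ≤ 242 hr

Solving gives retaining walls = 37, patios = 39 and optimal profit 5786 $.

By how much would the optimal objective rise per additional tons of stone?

Binding: stone and crew. Non-binding: mulch (21 unused), equipment (14 unused).
By complementary slackness, y = 0 for the non-binding constraints.
Dual feasibility on the basic columns requires 4·y_stone + 6·y_crew = 71, 6·y_stone + 6·y_crew = 81.
Solving: y_stone = 5, y_crew = 8.5.
Shadow price of stone = 5.

5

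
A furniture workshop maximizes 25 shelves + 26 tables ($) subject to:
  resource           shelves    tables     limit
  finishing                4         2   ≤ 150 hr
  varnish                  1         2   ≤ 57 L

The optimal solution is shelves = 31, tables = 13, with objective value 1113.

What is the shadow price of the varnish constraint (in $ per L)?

At the optimum: finishing uses 150 of 150 (binding); varnish uses 57 of 57 (binding).
The binding rows give the dual system: 4·y_finishing + 1·y_varnish = 25 and 2·y_finishing + 2·y_varnish = 26.
This yields shadow prices y_finishing = 4, y_varnish = 9.
Shadow price of varnish = 9.

9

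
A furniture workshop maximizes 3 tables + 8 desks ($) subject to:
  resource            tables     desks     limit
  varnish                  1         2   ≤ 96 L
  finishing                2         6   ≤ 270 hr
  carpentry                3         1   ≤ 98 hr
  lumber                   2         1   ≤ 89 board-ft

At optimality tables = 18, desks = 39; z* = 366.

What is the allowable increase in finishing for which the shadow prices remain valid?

18

Binding constraints: varnish, finishing. The basis is B = [[1,2],[2,6]] with det 2.
Per unit increase in finishing, x* moves by d = (-1, 0.5).
The basis stays optimal until tables reaches 0; allowable increase = 18 hr.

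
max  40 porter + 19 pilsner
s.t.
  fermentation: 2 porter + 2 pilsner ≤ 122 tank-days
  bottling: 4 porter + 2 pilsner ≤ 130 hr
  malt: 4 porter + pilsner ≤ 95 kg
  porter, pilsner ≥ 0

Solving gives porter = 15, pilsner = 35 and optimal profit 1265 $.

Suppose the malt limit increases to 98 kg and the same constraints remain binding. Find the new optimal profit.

1268

Check each constraint at x*: fermentation 100/122 (slack 22); bottling 130/130 (tight); malt 95/95 (tight).
Slack constraints have shadow price 0 (complementary slackness).
Dual feasibility on the basic columns requires 4·y_bottling + 4·y_malt = 40, 2·y_bottling + 1·y_malt = 19.
→ y_bottling = 9 and y_malt = 1.
Δz = y_malt·Δb = 1 × (3) = 3, so new z* = 1265 + 3 = 1268.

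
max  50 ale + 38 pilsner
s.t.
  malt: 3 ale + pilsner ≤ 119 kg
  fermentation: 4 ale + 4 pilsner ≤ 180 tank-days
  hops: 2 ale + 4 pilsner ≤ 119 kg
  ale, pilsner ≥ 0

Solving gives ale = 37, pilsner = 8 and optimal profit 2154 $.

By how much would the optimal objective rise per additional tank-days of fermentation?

At the optimum: malt uses 119 of 119 (binding); fermentation uses 180 of 180 (binding); hops uses 106 of 119 (slack = 13).
By complementary slackness, y = 0 for the non-binding constraint.
From A_Bᵀ y = c: 3·y_malt + 4·y_fermentation = 50; 1·y_malt + 4·y_fermentation = 38.
→ y_malt = 6 and y_fermentation = 8.
Shadow price of fermentation = 8.

8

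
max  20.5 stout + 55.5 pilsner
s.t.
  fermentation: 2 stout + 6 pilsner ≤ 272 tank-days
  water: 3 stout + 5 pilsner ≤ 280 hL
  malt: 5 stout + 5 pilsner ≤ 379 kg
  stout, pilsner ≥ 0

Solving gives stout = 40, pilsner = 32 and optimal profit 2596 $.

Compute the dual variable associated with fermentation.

8

Check each constraint at x*: fermentation 272/272 (tight); water 280/280 (tight); malt 360/379 (slack 19).
Slack constraints have shadow price 0 (complementary slackness).
The binding rows give the dual system: 2·y_fermentation + 3·y_water = 20.5 and 6·y_fermentation + 5·y_water = 55.5.
This yields shadow prices y_fermentation = 8, y_water = 1.5.
Shadow price of fermentation = 8.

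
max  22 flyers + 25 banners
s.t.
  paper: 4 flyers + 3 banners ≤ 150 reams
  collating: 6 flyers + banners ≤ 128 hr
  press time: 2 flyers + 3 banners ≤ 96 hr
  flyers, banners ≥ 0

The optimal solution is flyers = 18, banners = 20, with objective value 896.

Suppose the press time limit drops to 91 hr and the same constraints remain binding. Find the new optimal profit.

856

At the optimum: paper uses 132 of 150 (slack = 18); collating uses 128 of 128 (binding); press time uses 96 of 96 (binding).
Slack constraints have shadow price 0 (complementary slackness).
The binding rows give the dual system: 6·y_collating + 2·y_press time = 22 and 1·y_collating + 3·y_press time = 25.
Solving: y_collating = 1, y_press time = 8.
Δz = y_press time·Δb = 8 × (-5) = -40, so new z* = 896 − 40 = 856.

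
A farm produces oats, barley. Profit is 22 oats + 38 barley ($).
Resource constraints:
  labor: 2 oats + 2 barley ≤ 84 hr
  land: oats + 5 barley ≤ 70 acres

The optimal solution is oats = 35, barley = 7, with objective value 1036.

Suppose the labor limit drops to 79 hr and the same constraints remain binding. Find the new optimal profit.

At the optimum: labor uses 84 of 84 (binding); land uses 70 of 70 (binding).
Dual feasibility on the basic columns requires 2·y_labor + 1·y_land = 22, 2·y_labor + 5·y_land = 38.
Solving: y_labor = 9, y_land = 4.
Δz = y_labor·Δb = 9 × (-5) = -45, so new z* = 1036 − 45 = 991.

991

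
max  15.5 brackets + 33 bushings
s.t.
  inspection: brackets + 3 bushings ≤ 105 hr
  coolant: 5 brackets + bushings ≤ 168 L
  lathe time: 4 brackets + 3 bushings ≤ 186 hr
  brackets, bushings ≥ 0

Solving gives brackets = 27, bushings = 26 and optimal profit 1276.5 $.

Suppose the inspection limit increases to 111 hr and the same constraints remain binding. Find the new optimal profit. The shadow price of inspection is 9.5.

Δb = 6, so new z* = 1276.5 + (9.5)·(6) = 1276.5 + 57 = 1333.5.

1333.5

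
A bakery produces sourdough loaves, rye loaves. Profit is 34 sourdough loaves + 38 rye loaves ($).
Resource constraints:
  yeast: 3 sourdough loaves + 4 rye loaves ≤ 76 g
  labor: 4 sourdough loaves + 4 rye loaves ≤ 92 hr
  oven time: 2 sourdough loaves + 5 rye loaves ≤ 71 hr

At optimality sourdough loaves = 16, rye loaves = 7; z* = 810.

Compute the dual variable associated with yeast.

At the optimum: yeast uses 76 of 76 (binding); labor uses 92 of 92 (binding); oven time uses 67 of 71 (slack = 4).
By complementary slackness, y = 0 for the non-binding constraint.
The binding rows give the dual system: 3·y_yeast + 4·y_labor = 34 and 4·y_yeast + 4·y_labor = 38.
→ y_yeast = 4 and y_labor = 5.5.
Shadow price of yeast = 4.

4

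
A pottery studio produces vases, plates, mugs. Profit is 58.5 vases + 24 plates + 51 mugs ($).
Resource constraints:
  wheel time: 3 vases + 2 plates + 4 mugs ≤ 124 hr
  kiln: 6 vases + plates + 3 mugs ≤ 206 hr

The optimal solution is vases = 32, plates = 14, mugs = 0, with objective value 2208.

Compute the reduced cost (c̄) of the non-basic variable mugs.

-2

Check each constraint at x*: wheel time 124/124 (tight); kiln 206/206 (tight).
The binding rows give the dual system: 3·y_wheel time + 6·y_kiln = 58.5 and 2·y_wheel time + 1·y_kiln = 24.
This yields shadow prices y_wheel time = 9.5, y_kiln = 5.
Reduced cost of mugs: c₃ − yᵀa₃ = 51 − (9.5·4 + 5·3) = 51 − 53 = -2.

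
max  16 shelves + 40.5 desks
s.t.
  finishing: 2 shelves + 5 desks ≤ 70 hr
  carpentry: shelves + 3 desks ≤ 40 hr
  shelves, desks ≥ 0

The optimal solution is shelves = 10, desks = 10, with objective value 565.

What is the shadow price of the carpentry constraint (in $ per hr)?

Both finishing and carpentry are binding at x*.
The binding rows give the dual system: 2·y_finishing + 1·y_carpentry = 16 and 5·y_finishing + 3·y_carpentry = 40.5.
→ y_finishing = 7.5 and y_carpentry = 1.
Shadow price of carpentry = 1.

1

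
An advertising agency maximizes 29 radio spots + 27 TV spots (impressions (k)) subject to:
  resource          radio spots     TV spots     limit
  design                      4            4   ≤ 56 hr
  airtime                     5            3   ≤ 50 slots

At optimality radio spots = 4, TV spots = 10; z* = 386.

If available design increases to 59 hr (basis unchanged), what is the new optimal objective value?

Both design and airtime are binding at x*.
The binding rows give the dual system: 4·y_design + 5·y_airtime = 29 and 4·y_design + 3·y_airtime = 27.
→ y_design = 6 and y_airtime = 1.
Δz = y_design·Δb = 6 × (3) = 18, so new z* = 386 + 18 = 404.

404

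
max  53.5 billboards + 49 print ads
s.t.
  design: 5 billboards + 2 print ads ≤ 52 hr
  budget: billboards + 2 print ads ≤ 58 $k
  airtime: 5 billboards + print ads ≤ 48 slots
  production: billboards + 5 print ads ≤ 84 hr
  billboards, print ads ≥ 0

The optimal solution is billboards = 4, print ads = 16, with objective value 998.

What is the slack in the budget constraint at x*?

budget used = 1·4 + 2·16 = 36; slack = 58 − 36 = 22.

22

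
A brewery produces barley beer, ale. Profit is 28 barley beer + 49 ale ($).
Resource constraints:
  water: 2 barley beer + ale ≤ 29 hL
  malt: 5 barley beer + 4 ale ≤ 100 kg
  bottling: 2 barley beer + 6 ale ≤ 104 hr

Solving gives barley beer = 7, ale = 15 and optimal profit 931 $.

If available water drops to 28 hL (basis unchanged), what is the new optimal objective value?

924

Binding: water and bottling. Non-binding: malt (5 unused).
By complementary slackness, y = 0 for the non-binding constraint.
From A_Bᵀ y = c: 2·y_water + 2·y_bottling = 28; 1·y_water + 6·y_bottling = 49.
Solving: y_water = 7, y_bottling = 7.
Δz = y_water·Δb = 7 × (-1) = -7, so new z* = 931 − 7 = 924.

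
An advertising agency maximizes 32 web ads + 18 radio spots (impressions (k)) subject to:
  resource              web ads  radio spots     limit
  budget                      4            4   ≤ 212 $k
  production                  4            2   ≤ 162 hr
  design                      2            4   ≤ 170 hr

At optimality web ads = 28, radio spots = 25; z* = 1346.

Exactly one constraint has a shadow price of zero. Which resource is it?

budget: 212/212 (binding)
production: 162/162 (binding)
design: 156/170 (slack 14)
By complementary slackness, a constraint with positive slack has shadow price 0 → design.

design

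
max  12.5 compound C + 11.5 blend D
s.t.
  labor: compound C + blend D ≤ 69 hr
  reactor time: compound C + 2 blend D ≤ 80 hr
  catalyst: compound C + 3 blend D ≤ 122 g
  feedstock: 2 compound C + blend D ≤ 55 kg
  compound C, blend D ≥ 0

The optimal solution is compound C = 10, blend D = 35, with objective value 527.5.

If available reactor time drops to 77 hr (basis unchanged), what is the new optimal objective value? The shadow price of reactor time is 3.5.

517

Δb = -3, so new z* = 527.5 + (3.5)·(-3) = 527.5 − 10.5 = 517.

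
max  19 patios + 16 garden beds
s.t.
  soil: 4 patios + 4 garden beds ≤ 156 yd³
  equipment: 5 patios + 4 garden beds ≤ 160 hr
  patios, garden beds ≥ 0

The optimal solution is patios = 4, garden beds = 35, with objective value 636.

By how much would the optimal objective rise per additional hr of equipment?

3

Check each constraint at x*: soil 156/156 (tight); equipment 160/160 (tight).
The binding rows give the dual system: 4·y_soil + 5·y_equipment = 19 and 4·y_soil + 4·y_equipment = 16.
This yields shadow prices y_soil = 1, y_equipment = 3.
Shadow price of equipment = 3.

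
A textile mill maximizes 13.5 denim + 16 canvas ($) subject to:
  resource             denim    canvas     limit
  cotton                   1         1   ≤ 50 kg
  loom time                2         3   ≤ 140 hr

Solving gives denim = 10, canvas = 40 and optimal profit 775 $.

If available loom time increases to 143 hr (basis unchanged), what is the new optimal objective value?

782.5

Both cotton and loom time are binding at x*.
From A_Bᵀ y = c: 1·y_cotton + 2·y_loom time = 13.5; 1·y_cotton + 3·y_loom time = 16.
→ y_cotton = 8.5 and y_loom time = 2.5.
Δz = y_loom time·Δb = 2.5 × (3) = 7.5, so new z* = 775 + 7.5 = 782.5.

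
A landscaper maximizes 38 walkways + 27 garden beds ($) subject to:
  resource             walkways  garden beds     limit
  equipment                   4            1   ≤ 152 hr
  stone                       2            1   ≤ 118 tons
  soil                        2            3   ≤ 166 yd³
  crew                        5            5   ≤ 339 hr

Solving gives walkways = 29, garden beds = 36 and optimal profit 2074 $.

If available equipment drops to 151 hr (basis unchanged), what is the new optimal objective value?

2068

Binding: equipment and soil. Non-binding: stone (24 unused), crew (14 unused).
By complementary slackness, y = 0 for the non-binding constraints.
The binding rows give the dual system: 4·y_equipment + 2·y_soil = 38 and 1·y_equipment + 3·y_soil = 27.
This yields shadow prices y_equipment = 6, y_soil = 7.
Δz = y_equipment·Δb = 6 × (-1) = -6, so new z* = 2074 − 6 = 2068.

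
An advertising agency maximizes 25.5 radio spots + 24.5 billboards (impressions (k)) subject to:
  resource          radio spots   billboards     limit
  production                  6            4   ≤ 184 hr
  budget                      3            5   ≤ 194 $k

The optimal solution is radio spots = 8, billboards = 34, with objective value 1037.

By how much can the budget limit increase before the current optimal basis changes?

36

Binding constraints: production, budget. The basis is B = [[6,4],[3,5]] with det 18.
Per unit increase in budget, x* moves by d = (-0.2222, 0.3333).
The basis stays optimal until radio spots reaches 0; allowable increase = 36 $k.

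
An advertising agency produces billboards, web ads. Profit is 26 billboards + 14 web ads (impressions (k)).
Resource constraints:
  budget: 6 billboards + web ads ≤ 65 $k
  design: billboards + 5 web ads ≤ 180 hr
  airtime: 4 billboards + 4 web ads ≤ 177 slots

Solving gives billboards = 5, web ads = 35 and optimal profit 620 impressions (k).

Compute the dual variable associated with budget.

At the optimum: budget uses 65 of 65 (binding); design uses 180 of 180 (binding); airtime uses 160 of 177 (slack = 17).
By complementary slackness, y = 0 for the non-binding constraint.
Dual feasibility on the basic columns requires 6·y_budget + 1·y_design = 26, 1·y_budget + 5·y_design = 14.
→ y_budget = 4 and y_design = 2.
Shadow price of budget = 4.

4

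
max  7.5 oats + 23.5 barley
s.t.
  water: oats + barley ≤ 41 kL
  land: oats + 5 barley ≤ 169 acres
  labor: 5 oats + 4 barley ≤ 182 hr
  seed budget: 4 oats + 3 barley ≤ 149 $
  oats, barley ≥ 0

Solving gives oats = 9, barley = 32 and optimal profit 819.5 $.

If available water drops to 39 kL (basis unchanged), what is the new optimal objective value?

812.5

At the optimum: water uses 41 of 41 (binding); land uses 169 of 169 (binding); labor uses 173 of 182 (slack = 9); seed budget uses 132 of 149 (slack = 17).
Slack constraints have shadow price 0 (complementary slackness).
The binding rows give the dual system: 1·y_water + 1·y_land = 7.5 and 1·y_water + 5·y_land = 23.5.
→ y_water = 3.5 and y_land = 4.
Δz = y_water·Δb = 3.5 × (-2) = -7, so new z* = 819.5 − 7 = 812.5.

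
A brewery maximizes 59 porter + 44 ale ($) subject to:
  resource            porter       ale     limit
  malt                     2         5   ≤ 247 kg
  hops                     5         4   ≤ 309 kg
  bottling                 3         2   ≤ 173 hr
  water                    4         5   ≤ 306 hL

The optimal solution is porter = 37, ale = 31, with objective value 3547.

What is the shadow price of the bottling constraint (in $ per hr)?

Binding: hops and bottling. Non-binding: malt (18 unused), water (3 unused).
Since malt, water are not tight, their duals are 0.
Dual feasibility on the basic columns requires 5·y_hops + 3·y_bottling = 59, 4·y_hops + 2·y_bottling = 44.
This yields shadow prices y_hops = 7, y_bottling = 8.
Shadow price of bottling = 8.

8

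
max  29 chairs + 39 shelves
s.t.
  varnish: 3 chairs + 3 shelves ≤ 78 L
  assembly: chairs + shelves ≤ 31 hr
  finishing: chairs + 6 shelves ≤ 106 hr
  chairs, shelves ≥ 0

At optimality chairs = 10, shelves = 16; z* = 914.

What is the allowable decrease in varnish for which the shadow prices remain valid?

Binding constraints: varnish, finishing. The basis is B = [[3,3],[1,6]] with det 15.
Per unit decrease in varnish, x* moves by d = (-0.4, 0.0667).
The basis stays optimal until chairs reaches 0; allowable decrease = 25 L.

25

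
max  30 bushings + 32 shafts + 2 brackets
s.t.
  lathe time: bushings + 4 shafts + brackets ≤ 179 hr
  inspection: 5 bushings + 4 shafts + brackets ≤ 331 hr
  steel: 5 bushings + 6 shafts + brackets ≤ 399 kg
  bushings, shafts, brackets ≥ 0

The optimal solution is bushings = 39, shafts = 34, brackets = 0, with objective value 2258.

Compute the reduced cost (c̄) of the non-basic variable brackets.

-4

Check each constraint at x*: lathe time 175/179 (slack 4); inspection 331/331 (tight); steel 399/399 (tight).
Slack constraints have shadow price 0 (complementary slackness).
Dual feasibility on the basic columns requires 5·y_inspection + 5·y_steel = 30, 4·y_inspection + 6·y_steel = 32.
Solving: y_inspection = 2, y_steel = 4.
Reduced cost of brackets: c₃ − yᵀa₃ = 2 − (2·1 + 4·1) = 2 − 6 = -4.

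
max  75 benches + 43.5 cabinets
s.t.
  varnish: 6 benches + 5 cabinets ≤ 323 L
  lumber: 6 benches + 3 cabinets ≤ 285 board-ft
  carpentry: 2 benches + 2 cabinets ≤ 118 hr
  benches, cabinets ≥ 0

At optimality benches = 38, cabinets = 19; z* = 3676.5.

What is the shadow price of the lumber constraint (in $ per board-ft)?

9.5

Check each constraint at x*: varnish 323/323 (tight); lumber 285/285 (tight); carpentry 114/118 (slack 4).
Since carpentry is not tight, its dual is 0.
From A_Bᵀ y = c: 6·y_varnish + 6·y_lumber = 75; 5·y_varnish + 3·y_lumber = 43.5.
This yields shadow prices y_varnish = 3, y_lumber = 9.5.
Shadow price of lumber = 9.5.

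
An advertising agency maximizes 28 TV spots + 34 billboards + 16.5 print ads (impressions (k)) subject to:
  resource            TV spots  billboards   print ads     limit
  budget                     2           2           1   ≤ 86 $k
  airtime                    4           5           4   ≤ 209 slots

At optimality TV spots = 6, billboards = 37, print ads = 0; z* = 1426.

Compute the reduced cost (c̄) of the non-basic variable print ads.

-9.5

Both budget and airtime are binding at x*.
Dual feasibility on the basic columns requires 2·y_budget + 4·y_airtime = 28, 2·y_budget + 5·y_airtime = 34.
Solving: y_budget = 2, y_airtime = 6.
Reduced cost of print ads: c₃ − yᵀa₃ = 16.5 − (2·1 + 6·4) = 16.5 − 26 = -9.5.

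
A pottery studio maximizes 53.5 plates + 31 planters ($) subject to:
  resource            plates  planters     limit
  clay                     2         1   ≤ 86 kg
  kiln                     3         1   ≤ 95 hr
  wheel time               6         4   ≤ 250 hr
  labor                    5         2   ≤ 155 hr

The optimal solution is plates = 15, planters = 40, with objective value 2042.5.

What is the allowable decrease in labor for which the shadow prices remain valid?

30

Binding constraints: wheel time, labor. The basis is B = [[6,4],[5,2]] with det -8.
Per unit decrease in labor, x* moves by d = (-0.5, 0.75).
The basis stays optimal until plates reaches 0; allowable decrease = 30 hr.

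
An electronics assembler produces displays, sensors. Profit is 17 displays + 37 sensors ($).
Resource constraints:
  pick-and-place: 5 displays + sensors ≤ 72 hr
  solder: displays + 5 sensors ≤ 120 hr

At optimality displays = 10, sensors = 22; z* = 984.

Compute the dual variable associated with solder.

Both pick-and-place and solder are binding at x*.
The binding rows give the dual system: 5·y_pick-and-place + 1·y_solder = 17 and 1·y_pick-and-place + 5·y_solder = 37.
This yields shadow prices y_pick-and-place = 2, y_solder = 7.
Shadow price of solder = 7.

7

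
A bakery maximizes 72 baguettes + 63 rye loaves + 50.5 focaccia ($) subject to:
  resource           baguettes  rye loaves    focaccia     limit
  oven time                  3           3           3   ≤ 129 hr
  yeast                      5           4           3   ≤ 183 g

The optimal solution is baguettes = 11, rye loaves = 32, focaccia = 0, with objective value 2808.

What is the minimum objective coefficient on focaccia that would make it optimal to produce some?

54

Both oven time and yeast are binding at x*.
The binding rows give the dual system: 3·y_oven time + 5·y_yeast = 72 and 3·y_oven time + 4·y_yeast = 63.
→ y_oven time = 9 and y_yeast = 9.
focaccia enters the basis when its profit ≥ yᵀa₃ = 9·3 + 9·3 = 54.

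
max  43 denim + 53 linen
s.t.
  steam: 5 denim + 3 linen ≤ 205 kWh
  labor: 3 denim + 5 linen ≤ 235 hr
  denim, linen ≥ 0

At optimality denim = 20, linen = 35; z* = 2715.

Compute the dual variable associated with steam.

Check each constraint at x*: steam 205/205 (tight); labor 235/235 (tight).
Dual feasibility on the basic columns requires 5·y_steam + 3·y_labor = 43, 3·y_steam + 5·y_labor = 53.
→ y_steam = 3.5 and y_labor = 8.5.
Shadow price of steam = 3.5.

3.5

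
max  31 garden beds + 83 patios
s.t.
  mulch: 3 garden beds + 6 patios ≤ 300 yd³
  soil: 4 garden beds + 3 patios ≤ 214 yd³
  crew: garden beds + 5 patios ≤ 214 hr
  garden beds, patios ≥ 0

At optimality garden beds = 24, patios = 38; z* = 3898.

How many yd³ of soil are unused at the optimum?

4

soil used = 4·24 + 3·38 = 210; slack = 214 − 210 = 4.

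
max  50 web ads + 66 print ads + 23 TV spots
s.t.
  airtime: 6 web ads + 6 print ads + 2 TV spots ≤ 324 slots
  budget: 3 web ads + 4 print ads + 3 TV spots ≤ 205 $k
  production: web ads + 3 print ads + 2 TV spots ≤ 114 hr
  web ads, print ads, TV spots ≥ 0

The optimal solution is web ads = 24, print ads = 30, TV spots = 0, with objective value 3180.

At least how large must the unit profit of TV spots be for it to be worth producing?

Binding: airtime and production. Non-binding: budget (13 unused).
Since budget is not tight, its dual is 0.
Dual feasibility on the basic columns requires 6·y_airtime + 1·y_production = 50, 6·y_airtime + 3·y_production = 66.
This yields shadow prices y_airtime = 7, y_production = 8.
TV spots enters the basis when its profit ≥ yᵀa₃ = 7·2 + 8·2 = 30.

30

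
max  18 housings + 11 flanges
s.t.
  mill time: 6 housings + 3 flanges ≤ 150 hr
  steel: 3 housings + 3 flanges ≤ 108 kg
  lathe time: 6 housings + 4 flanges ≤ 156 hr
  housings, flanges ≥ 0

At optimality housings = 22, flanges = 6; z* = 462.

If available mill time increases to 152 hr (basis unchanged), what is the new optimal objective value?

Check each constraint at x*: mill time 150/150 (tight); steel 84/108 (slack 24); lathe time 156/156 (tight).
Since steel is not tight, its dual is 0.
The binding rows give the dual system: 6·y_mill time + 6·y_lathe time = 18 and 3·y_mill time + 4·y_lathe time = 11.
→ y_mill time = 1 and y_lathe time = 2.
Δz = y_mill time·Δb = 1 × (2) = 2, so new z* = 462 + 2 = 464.

464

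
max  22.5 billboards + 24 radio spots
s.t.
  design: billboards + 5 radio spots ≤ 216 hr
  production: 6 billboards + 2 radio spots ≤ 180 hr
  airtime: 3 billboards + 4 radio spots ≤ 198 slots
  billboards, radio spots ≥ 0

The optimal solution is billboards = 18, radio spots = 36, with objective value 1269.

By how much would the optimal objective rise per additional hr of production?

Check each constraint at x*: design 198/216 (slack 18); production 180/180 (tight); airtime 198/198 (tight).
Since design is not tight, its dual is 0.
Dual feasibility on the basic columns requires 6·y_production + 3·y_airtime = 22.5, 2·y_production + 4·y_airtime = 24.
Solving: y_production = 1, y_airtime = 5.5.
Shadow price of production = 1.

1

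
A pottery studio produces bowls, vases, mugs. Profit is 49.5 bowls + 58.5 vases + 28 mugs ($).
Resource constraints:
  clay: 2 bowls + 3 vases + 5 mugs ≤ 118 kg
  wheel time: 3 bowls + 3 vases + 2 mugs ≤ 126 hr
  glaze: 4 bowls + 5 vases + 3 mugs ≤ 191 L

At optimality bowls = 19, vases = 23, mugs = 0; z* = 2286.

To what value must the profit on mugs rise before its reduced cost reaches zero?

At the optimum: clay uses 107 of 118 (slack = 11); wheel time uses 126 of 126 (binding); glaze uses 191 of 191 (binding).
Slack constraints have shadow price 0 (complementary slackness).
From A_Bᵀ y = c: 3·y_wheel time + 4·y_glaze = 49.5; 3·y_wheel time + 5·y_glaze = 58.5.
This yields shadow prices y_wheel time = 4.5, y_glaze = 9.
mugs enters the basis when its profit ≥ yᵀa₃ = 4.5·2 + 9·3 = 36.

36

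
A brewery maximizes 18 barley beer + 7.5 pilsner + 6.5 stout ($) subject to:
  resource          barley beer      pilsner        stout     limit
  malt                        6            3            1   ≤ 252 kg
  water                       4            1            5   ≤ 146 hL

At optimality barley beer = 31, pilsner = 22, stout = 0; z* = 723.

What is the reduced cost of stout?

At the optimum: malt uses 252 of 252 (binding); water uses 146 of 146 (binding).
Dual feasibility on the basic columns requires 6·y_malt + 4·y_water = 18, 3·y_malt + 1·y_water = 7.5.
Solving: y_malt = 2, y_water = 1.5.
Reduced cost of stout: c₃ − yᵀa₃ = 6.5 − (2·1 + 1.5·5) = 6.5 − 9.5 = -3.

-3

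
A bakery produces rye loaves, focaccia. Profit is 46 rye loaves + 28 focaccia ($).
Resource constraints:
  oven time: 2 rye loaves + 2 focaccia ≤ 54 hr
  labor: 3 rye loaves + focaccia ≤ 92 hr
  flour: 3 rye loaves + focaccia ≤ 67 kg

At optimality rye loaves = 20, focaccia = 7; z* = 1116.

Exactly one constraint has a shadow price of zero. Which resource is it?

oven time: 54/54 (binding)
labor: 67/92 (slack 25)
flour: 67/67 (binding)
By complementary slackness, a constraint with positive slack has shadow price 0 → labor.

labor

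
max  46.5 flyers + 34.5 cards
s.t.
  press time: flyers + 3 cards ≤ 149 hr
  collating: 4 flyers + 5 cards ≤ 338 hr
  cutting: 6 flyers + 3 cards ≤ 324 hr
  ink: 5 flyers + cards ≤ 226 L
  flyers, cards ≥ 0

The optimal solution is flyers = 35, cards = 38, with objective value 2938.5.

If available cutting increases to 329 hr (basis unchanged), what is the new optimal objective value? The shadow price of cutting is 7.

Δb = 5, so new z* = 2938.5 + (7)·(5) = 2938.5 + 35 = 2973.5.

2973.5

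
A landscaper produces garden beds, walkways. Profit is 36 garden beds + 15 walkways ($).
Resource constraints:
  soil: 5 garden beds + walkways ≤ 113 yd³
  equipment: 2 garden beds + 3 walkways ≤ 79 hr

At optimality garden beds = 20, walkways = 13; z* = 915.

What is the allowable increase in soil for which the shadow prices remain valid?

84.5

Binding constraints: soil, equipment. The basis is B = [[5,1],[2,3]] with det 13.
Per unit increase in soil, x* moves by d = (0.2308, -0.1538).
The basis stays optimal until walkways reaches 0; allowable increase = 84.5 yd³.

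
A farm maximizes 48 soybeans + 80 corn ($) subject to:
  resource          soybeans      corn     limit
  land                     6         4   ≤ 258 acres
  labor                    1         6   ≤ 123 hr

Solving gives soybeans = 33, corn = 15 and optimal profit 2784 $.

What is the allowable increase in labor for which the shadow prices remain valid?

264

Binding constraints: land, labor. The basis is B = [[6,4],[1,6]] with det 32.
Per unit increase in labor, x* moves by d = (-0.125, 0.1875).
The basis stays optimal until soybeans reaches 0; allowable increase = 264 hr.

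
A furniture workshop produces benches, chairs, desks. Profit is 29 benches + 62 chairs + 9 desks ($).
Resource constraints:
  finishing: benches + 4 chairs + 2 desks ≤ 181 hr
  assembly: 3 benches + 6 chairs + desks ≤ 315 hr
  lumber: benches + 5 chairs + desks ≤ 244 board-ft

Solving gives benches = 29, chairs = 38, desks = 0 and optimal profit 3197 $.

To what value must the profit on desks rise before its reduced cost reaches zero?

At the optimum: finishing uses 181 of 181 (binding); assembly uses 315 of 315 (binding); lumber uses 219 of 244 (slack = 25).
Since lumber is not tight, its dual is 0.
Dual feasibility on the basic columns requires 1·y_finishing + 3·y_assembly = 29, 4·y_finishing + 6·y_assembly = 62.
→ y_finishing = 2 and y_assembly = 9.
desks enters the basis when its profit ≥ yᵀa₃ = 2·2 + 9·1 = 13.

13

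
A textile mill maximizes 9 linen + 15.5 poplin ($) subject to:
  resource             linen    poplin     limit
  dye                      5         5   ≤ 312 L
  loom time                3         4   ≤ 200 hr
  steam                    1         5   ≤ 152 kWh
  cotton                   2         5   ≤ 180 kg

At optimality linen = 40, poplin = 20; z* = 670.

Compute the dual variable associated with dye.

0

Check each constraint at x*: dye 300/312 (slack 12); loom time 200/200 (tight); steam 140/152 (slack 12); cotton 180/180 (tight).
Slack constraints have shadow price 0 (complementary slackness).
The binding rows give the dual system: 3·y_loom time + 2·y_cotton = 9 and 4·y_loom time + 5·y_cotton = 15.5.
This yields shadow prices y_loom time = 2, y_cotton = 1.5.
Shadow price of dye = 0.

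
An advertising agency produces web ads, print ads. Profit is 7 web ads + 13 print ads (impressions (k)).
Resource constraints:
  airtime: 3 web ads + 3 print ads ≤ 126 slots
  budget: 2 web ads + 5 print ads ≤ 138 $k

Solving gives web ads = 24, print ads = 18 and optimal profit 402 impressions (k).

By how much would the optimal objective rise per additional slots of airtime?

1

Check each constraint at x*: airtime 126/126 (tight); budget 138/138 (tight).
From A_Bᵀ y = c: 3·y_airtime + 2·y_budget = 7; 3·y_airtime + 5·y_budget = 13.
This yields shadow prices y_airtime = 1, y_budget = 2.
Shadow price of airtime = 1.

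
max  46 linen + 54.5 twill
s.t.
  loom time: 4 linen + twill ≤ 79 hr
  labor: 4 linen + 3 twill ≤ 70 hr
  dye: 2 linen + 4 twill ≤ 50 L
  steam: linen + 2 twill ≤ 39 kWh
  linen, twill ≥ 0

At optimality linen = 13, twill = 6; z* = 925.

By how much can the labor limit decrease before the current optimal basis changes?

Binding constraints: labor, dye. The basis is B = [[4,3],[2,4]] with det 10.
Per unit decrease in labor, x* moves by d = (-0.4, 0.2).
The basis stays optimal until linen reaches 0; allowable decrease = 32.5 hr.

32.5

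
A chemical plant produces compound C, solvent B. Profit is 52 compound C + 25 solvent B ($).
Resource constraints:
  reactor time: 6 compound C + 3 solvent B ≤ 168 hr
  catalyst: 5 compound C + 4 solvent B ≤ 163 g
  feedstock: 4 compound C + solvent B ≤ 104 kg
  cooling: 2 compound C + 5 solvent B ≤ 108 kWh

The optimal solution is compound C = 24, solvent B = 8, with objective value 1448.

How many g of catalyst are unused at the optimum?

11

catalyst used = 5·24 + 4·8 = 152; slack = 163 − 152 = 11.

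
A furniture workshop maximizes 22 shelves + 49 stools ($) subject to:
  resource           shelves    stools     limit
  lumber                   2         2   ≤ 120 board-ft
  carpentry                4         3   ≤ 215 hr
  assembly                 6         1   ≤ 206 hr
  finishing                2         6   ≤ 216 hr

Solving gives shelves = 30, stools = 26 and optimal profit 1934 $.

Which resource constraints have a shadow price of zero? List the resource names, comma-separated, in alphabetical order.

lumber: 112/120 (slack 8)
carpentry: 198/215 (slack 17)
assembly: 206/206 (binding)
finishing: 216/216 (binding)
By complementary slackness, a constraint with positive slack has shadow price 0 → carpentry, lumber.

carpentry, lumber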